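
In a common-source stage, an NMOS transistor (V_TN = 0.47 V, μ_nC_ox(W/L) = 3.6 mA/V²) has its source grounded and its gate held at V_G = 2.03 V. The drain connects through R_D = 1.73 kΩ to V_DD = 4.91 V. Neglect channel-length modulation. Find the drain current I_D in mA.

I_D = 2.52 mA

V_GS = V_G = 2.03 V, so V_ov = 2.03 − 0.47 = 1.56 V.
Assume saturation: I_D = ½ k_n V_ov² = 0.5 × 3.6 × 1.56² = 4.38 mA, giving V_DS = V_DD − I_D R_D = 4.91 − 4.38 × 1.73 = -2.67 V.
But -2.67 V < V_ov = 1.56 V, so the device is actually in triode.
In triode I_D = k_n[V_ov V_DS − ½ V_DS²] and I_D = (V_DD − V_DS)/R_D. Equating: 3.11 V_DS² − 10.72 V_DS + 4.91 = 0, giving V_DS = 0.544 V (the root below V_ov).
I_D = (4.91 − 0.544) / 1.73 = 2.52 mA.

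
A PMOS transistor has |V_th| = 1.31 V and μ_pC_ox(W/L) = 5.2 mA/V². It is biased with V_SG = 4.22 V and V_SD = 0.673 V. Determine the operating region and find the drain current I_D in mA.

V_ov = V_SG − |V_th| = 4.22 − 1.31 = 2.91 V.
Since V_SD = 0.673 V < V_ov = 2.91 V, the device is in the triode region.
I_D = k_p [V_ov · V_SD − ½ V_SD²] = 5.2 × [2.91 × 0.673 − 0.5 × 0.673²] = 9.01 mA.

Triode; I_D = 9.01 mA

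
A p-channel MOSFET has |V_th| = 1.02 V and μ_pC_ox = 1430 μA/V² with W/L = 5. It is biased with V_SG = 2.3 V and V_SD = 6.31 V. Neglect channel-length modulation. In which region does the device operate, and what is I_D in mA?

k_p = μ_pC_ox · (W/L) = 7.15 mA/V².
V_ov = V_SG − |V_th| = 2.3 − 1.02 = 1.28 V.
Since V_SD = 6.31 V ≥ V_ov = 1.28 V, the device is in saturation.
I_D = ½ k_p V_ov² = 0.5 × 7.15 × 1.28² = 5.86 mA.

Saturation; I_D = 5.86 mA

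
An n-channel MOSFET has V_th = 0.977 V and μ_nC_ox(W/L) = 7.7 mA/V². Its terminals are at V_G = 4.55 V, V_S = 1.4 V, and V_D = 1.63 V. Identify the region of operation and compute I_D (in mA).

V_GS = V_G − V_S = 4.55 − 1.4 = 3.15 V; V_DS = V_D − V_S = 1.63 − 1.4 = 0.23 V.
V_ov = V_GS − V_th = 3.15 − 0.977 = 2.17 V.
Since V_DS = 0.23 V < V_ov = 2.17 V, the device is in the triode region.
I_D = k_n [V_ov · V_DS − ½ V_DS²] = 7.7 × [2.17 × 0.23 − 0.5 × 0.23²] = 3.64 mA.

Triode; I_D = 3.64 mA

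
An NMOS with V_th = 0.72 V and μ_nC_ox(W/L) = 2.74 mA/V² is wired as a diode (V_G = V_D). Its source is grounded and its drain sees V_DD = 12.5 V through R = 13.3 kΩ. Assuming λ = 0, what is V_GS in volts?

With gate tied to drain, V_GS = V_DS ≥ V_GS − V_th, so the device is in saturation.
KCL at the drain: ½ k_n (V_GS − V_th)² = (V_DD − V_GS)/R.
Let x = V_GS − 0.72. Then 18.2 x² + x − 11.78 = 0, giving x = 0.777 V (positive root), so V_GS = 1.5 V.
I_D = (V_DD − V_GS)/R = (12.5 − 1.5) / 13.3 = 0.827 mA.

V_GS = 1.50 V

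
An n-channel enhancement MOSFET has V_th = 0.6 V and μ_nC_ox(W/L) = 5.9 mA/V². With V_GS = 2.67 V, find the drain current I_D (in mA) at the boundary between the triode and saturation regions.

I_D = 12.6 mA

At the boundary V_DS = V_ov = V_GS − V_th = 2.67 − 0.6 = 2.07 V.
I_D = ½ k_n V_ov² = 0.5 × 5.9 × 2.07² = 12.6 mA.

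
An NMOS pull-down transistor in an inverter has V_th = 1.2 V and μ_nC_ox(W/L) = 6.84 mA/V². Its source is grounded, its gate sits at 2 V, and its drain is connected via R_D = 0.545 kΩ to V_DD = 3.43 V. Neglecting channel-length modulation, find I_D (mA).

I_D = 2.19 mA

V_GS = V_G = 2 V, so V_ov = 2 − 1.2 = 0.8 V.
Assume saturation: I_D = ½ k_n V_ov² = 0.5 × 6.84 × 0.8² = 2.19 mA, giving V_DS = V_DD − I_D R_D = 3.43 − 2.19 × 0.545 = 2.24 V.
V_DS = 2.24 V ≥ V_ov = 0.8 V, confirming saturation.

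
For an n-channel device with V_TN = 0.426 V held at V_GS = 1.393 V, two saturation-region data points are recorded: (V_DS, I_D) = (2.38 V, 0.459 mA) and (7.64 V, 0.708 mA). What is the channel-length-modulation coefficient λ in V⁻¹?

With V_GS fixed, I_D ∝ (1 + λ V_DS) in saturation, so I_D2/I_D1 = (1 + λ V_DS2)/(1 + λ V_DS1).
0.708/0.459 = 1.542 = (1 + 7.64 λ)/(1 + 2.38 λ).
Solving: λ (I_D1 V_DS2 − I_D2 V_DS1) = I_D2 − I_D1, so λ = (0.708 − 0.459) / (0.459 × 7.64 − 0.708 × 2.38) = 0.249 / 1.82 = 0.137 V⁻¹.

λ = 0.137 V⁻¹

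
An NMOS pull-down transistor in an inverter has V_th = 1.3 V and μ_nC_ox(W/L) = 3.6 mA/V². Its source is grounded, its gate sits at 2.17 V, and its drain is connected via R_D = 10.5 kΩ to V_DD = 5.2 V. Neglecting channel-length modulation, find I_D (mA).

V_GS = V_G = 2.17 V, so V_ov = 2.17 − 1.3 = 0.87 V.
Assume saturation: I_D = ½ k_n V_ov² = 0.5 × 3.6 × 0.87² = 1.36 mA, giving V_DS = V_DD − I_D R_D = 5.2 − 1.36 × 10.5 = -9.11 V.
But -9.11 V < V_ov = 0.87 V, so the device is actually in triode.
In triode I_D = k_n[V_ov V_DS − ½ V_DS²] and I_D = (V_DD − V_DS)/R_D. Equating: 18.9 V_DS² − 33.89 V_DS + 5.2 = 0, giving V_DS = 0.169 V (the root below V_ov).
I_D = (5.2 − 0.169) / 10.5 = 0.479 mA.

I_D = 0.479 mA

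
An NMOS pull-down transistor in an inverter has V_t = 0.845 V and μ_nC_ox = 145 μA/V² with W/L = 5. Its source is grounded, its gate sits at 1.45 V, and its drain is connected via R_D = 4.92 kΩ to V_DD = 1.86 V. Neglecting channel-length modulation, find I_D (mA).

I_D = 0.133 mA

V_GS = V_G = 1.45 V, so V_ov = 1.45 − 0.845 = 0.605 V.
k_n = μ_nC_ox · (W/L) = 0.725 mA/V².
Assume saturation: I_D = ½ k_n V_ov² = 0.5 × 0.725 × 0.605² = 0.133 mA, giving V_DS = V_DD − I_D R_D = 1.86 − 0.133 × 4.92 = 1.21 V.
V_DS = 1.21 V ≥ V_ov = 0.605 V, confirming saturation.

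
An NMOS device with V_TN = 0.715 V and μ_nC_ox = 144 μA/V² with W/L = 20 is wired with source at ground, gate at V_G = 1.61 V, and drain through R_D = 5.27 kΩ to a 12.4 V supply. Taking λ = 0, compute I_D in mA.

I_D = 1.15 mA

V_GS = V_G = 1.61 V, so V_ov = 1.61 − 0.715 = 0.895 V.
k_n = μ_nC_ox · (W/L) = 2.88 mA/V².
Assume saturation: I_D = ½ k_n V_ov² = 0.5 × 2.88 × 0.895² = 1.15 mA, giving V_DS = V_DD − I_D R_D = 12.4 − 1.15 × 5.27 = 6.32 V.
V_DS = 6.32 V ≥ V_ov = 0.895 V, confirming saturation.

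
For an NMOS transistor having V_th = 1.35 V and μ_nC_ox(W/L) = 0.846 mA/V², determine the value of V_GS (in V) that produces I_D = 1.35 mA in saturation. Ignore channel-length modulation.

V_GS = 3.14 V

In saturation I_D = ½ k_n (V_GS − V_th)², so V_GS − V_th = √(2 I_D / k_n) = √(2 × 1.35 / 0.846) = 1.79 V.
V_GS = 1.35 + 1.79 = 3.14 V.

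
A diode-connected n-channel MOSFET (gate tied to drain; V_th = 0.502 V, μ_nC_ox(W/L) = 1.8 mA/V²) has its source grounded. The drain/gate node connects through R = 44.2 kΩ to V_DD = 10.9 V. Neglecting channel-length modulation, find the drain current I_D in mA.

I_D = 0.224 mA

With gate tied to drain, V_GS = V_DS ≥ V_GS − V_th, so the device is in saturation.
KCL at the drain: ½ k_n (V_GS − V_th)² = (V_DD − V_GS)/R.
Let x = V_GS − 0.502. Then 39.8 x² + x − 10.4 = 0, giving x = 0.499 V (positive root), so V_GS = 1 V.
I_D = (V_DD − V_GS)/R = (10.9 − 1) / 44.2 = 0.224 mA.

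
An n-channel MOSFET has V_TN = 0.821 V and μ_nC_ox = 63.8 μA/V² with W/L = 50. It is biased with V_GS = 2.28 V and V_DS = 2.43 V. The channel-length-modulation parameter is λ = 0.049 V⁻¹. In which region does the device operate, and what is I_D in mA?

k_n = μ_nC_ox · (W/L) = 3.19 mA/V².
V_ov = V_GS − V_TN = 2.28 − 0.821 = 1.46 V.
Since V_DS = 2.43 V ≥ V_ov = 1.46 V, the device is in saturation.
I_D = ½ k_n V_ov² (1 + λ V_DS) = 0.5 × 3.19 × 1.46² × (1 + 0.049 × 2.43) = 3.8 mA.

Saturation; I_D = 3.80 mA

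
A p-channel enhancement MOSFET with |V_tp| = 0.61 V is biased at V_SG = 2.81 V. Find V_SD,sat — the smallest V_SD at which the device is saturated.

The boundary between triode and saturation is V_SD = V_SG − |V_tp| = V_ov.
V_ov = 2.81 − 0.61 = 2.2 V.

V_SD,sat = 2.20 V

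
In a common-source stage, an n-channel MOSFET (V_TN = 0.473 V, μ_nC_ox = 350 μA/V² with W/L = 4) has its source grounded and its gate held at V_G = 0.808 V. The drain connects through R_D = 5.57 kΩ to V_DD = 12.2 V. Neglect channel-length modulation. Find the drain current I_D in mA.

I_D = 0.0786 mA

V_GS = V_G = 0.808 V, so V_ov = 0.808 − 0.473 = 0.335 V.
k_n = μ_nC_ox · (W/L) = 1.4 mA/V².
Assume saturation: I_D = ½ k_n V_ov² = 0.5 × 1.4 × 0.335² = 0.0786 mA, giving V_DS = V_DD − I_D R_D = 12.2 − 0.0786 × 5.57 = 11.8 V.
V_DS = 11.8 V ≥ V_ov = 0.335 V, confirming saturation.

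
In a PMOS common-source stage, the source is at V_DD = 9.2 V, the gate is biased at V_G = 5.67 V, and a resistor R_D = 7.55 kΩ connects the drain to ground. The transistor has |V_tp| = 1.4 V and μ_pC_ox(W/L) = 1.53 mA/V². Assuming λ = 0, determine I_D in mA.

V_SG = V_DD − V_G = 9.2 − 5.67 = 3.53 V, so V_ov = 3.53 − 1.4 = 2.13 V.
Assume saturation: I_D = ½ k_p V_ov² = 0.5 × 1.53 × 2.13² = 3.47 mA, giving V_SD = V_DD − I_D R_D = 9.2 − 3.47 × 7.55 = -17 V.
But -17 V < V_ov = 2.13 V, so the device is actually in triode.
In triode I_D = k_p[V_ov V_SD − ½ V_SD²] and I_D = (V_DD − V_SD)/R_D. Equating: 5.78 V_SD² − 25.6 V_SD + 9.2 = 0, giving V_SD = 0.394 V (the root below V_ov).
I_D = (9.2 − 0.394) / 7.55 = 1.17 mA.

I_D = 1.17 mA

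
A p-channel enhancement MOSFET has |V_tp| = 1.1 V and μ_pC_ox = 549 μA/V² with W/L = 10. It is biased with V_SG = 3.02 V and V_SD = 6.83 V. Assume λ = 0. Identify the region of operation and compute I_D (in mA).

Saturation; I_D = 10.1 mA

k_p = μ_pC_ox · (W/L) = 5.49 mA/V².
V_ov = V_SG − |V_tp| = 3.02 − 1.1 = 1.92 V.
Since V_SD = 6.83 V ≥ V_ov = 1.92 V, the device is in saturation.
I_D = ½ k_p V_ov² = 0.5 × 5.49 × 1.92² = 10.1 mA.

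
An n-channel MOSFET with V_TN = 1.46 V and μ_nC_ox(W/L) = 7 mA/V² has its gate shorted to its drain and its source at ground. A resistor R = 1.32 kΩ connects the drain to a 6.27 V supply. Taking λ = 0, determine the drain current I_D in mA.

I_D = 2.95 mA

With gate tied to drain, V_GS = V_DS ≥ V_GS − V_TN, so the device is in saturation.
KCL at the drain: ½ k_n (V_GS − V_TN)² = (V_DD − V_GS)/R.
Let x = V_GS − 1.46. Then 4.62 x² + x − 4.81 = 0, giving x = 0.918 V (positive root), so V_GS = 2.38 V.
I_D = (V_DD − V_GS)/R = (6.27 − 2.38) / 1.32 = 2.95 mA.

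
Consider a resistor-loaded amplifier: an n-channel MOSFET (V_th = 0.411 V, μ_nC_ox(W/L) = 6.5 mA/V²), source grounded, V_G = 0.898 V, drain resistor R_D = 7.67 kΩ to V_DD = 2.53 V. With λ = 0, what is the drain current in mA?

I_D = 0.315 mA

V_GS = V_G = 0.898 V, so V_ov = 0.898 − 0.411 = 0.487 V.
Assume saturation: I_D = ½ k_n V_ov² = 0.5 × 6.5 × 0.487² = 0.771 mA, giving V_DS = V_DD − I_D R_D = 2.53 − 0.771 × 7.67 = -3.38 V.
But -3.38 V < V_ov = 0.487 V, so the device is actually in triode.
In triode I_D = k_n[V_ov V_DS − ½ V_DS²] and I_D = (V_DD − V_DS)/R_D. Equating: 24.9 V_DS² − 25.28 V_DS + 2.53 = 0, giving V_DS = 0.113 V (the root below V_ov).
I_D = (2.53 − 0.113) / 7.67 = 0.315 mA.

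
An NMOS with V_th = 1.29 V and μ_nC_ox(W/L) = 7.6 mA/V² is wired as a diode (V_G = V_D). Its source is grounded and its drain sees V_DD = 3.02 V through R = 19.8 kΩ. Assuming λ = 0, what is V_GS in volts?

With gate tied to drain, V_GS = V_DS ≥ V_GS − V_th, so the device is in saturation.
KCL at the drain: ½ k_n (V_GS − V_th)² = (V_DD − V_GS)/R.
Let x = V_GS − 1.29. Then 75.2 x² + x − 1.73 = 0, giving x = 0.145 V (positive root), so V_GS = 1.44 V.
I_D = (V_DD − V_GS)/R = (3.02 − 1.44) / 19.8 = 0.08 mA.

V_GS = 1.44 V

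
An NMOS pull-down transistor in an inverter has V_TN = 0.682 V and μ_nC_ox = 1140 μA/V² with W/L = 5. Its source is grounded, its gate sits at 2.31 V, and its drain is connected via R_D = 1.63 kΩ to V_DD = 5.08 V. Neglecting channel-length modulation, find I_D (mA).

V_GS = V_G = 2.31 V, so V_ov = 2.31 − 0.682 = 1.63 V.
k_n = μ_nC_ox · (W/L) = 5.7 mA/V².
Assume saturation: I_D = ½ k_n V_ov² = 0.5 × 5.7 × 1.63² = 7.55 mA, giving V_DS = V_DD − I_D R_D = 5.08 − 7.55 × 1.63 = -7.23 V.
But -7.23 V < V_ov = 1.63 V, so the device is actually in triode.
In triode I_D = k_n[V_ov V_DS − ½ V_DS²] and I_D = (V_DD − V_DS)/R_D. Equating: 4.65 V_DS² − 16.13 V_DS + 5.08 = 0, giving V_DS = 0.35 V (the root below V_ov).
I_D = (5.08 − 0.35) / 1.63 = 2.9 mA.

I_D = 2.90 mA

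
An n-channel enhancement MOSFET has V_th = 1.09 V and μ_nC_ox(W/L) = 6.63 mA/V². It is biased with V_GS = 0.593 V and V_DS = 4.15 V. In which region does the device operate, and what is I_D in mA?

V_GS = 0.593 V < V_th = 1.09 V, so the transistor is in cutoff.

Cutoff; I_D = 0 mA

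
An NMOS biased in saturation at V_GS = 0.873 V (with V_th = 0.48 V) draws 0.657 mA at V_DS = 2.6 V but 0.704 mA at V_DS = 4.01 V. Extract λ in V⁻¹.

λ = 0.0584 V⁻¹

With V_GS fixed, I_D ∝ (1 + λ V_DS) in saturation, so I_D2/I_D1 = (1 + λ V_DS2)/(1 + λ V_DS1).
0.704/0.657 = 1.072 = (1 + 4.01 λ)/(1 + 2.6 λ).
Solving: λ (I_D1 V_DS2 − I_D2 V_DS1) = I_D2 − I_D1, so λ = (0.704 − 0.657) / (0.657 × 4.01 − 0.704 × 2.6) = 0.047 / 0.804 = 0.0584 V⁻¹.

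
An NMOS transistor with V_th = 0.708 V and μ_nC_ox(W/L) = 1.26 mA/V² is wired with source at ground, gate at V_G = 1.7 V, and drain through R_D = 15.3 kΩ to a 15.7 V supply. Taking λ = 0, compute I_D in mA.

V_GS = V_G = 1.7 V, so V_ov = 1.7 − 0.708 = 0.992 V.
Assume saturation: I_D = ½ k_n V_ov² = 0.5 × 1.26 × 0.992² = 0.62 mA, giving V_DS = V_DD − I_D R_D = 15.7 − 0.62 × 15.3 = 6.21 V.
V_DS = 6.21 V ≥ V_ov = 0.992 V, confirming saturation.

I_D = 0.620 mA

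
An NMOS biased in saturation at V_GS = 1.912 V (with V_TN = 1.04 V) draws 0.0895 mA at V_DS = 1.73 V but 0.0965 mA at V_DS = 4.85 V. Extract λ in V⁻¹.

With V_GS fixed, I_D ∝ (1 + λ V_DS) in saturation, so I_D2/I_D1 = (1 + λ V_DS2)/(1 + λ V_DS1).
0.0965/0.0895 = 1.078 = (1 + 4.85 λ)/(1 + 1.73 λ).
Solving: λ (I_D1 V_DS2 − I_D2 V_DS1) = I_D2 − I_D1, so λ = (0.0965 − 0.0895) / (0.0895 × 4.85 − 0.0965 × 1.73) = 0.007 / 0.267 = 0.0262 V⁻¹.

λ = 0.0262 V⁻¹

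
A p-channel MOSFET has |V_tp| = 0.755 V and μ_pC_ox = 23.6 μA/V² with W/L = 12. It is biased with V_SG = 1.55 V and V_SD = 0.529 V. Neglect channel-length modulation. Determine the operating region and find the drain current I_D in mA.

Triode; I_D = 0.0795 mA

k_p = μ_pC_ox · (W/L) = 0.2832 mA/V².
V_ov = V_SG − |V_tp| = 1.55 − 0.755 = 0.795 V.
Since V_SD = 0.529 V < V_ov = 0.795 V, the device is in the triode region.
I_D = k_p [V_ov · V_SD − ½ V_SD²] = 0.2832 × [0.795 × 0.529 − 0.5 × 0.529²] = 0.0795 mA.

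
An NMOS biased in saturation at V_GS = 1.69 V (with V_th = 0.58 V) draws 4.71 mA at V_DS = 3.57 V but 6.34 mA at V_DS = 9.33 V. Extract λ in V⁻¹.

λ = 0.0765 V⁻¹

With V_GS fixed, I_D ∝ (1 + λ V_DS) in saturation, so I_D2/I_D1 = (1 + λ V_DS2)/(1 + λ V_DS1).
6.34/4.71 = 1.346 = (1 + 9.33 λ)/(1 + 3.57 λ).
Solving: λ (I_D1 V_DS2 − I_D2 V_DS1) = I_D2 − I_D1, so λ = (6.34 − 4.71) / (4.71 × 9.33 − 6.34 × 3.57) = 1.63 / 21.3 = 0.0765 V⁻¹.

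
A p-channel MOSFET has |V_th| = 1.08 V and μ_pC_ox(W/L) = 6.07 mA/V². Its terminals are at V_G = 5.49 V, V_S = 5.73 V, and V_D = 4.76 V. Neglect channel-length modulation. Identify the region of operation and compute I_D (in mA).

V_SG = V_S − V_G = 5.73 − 5.49 = 0.24 V; V_SD = V_S − V_D = 5.73 − 4.76 = 0.97 V.
V_SG = 0.24 V < |V_th| = 1.08 V, so the transistor is in cutoff.

Cutoff; I_D = 0 mA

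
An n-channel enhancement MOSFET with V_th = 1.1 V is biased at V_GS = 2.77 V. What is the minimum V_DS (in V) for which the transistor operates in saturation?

V_DS,sat = 1.67 V

The boundary between triode and saturation is V_DS = V_GS − V_th = V_ov.
V_ov = 2.77 − 1.1 = 1.67 V.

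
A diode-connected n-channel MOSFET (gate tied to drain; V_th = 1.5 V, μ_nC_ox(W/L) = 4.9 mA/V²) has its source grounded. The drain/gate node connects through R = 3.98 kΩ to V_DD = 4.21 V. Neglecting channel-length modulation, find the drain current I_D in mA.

With gate tied to drain, V_GS = V_DS ≥ V_GS − V_th, so the device is in saturation.
KCL at the drain: ½ k_n (V_GS − V_th)² = (V_DD − V_GS)/R.
Let x = V_GS − 1.5. Then 9.75 x² + x − 2.71 = 0, giving x = 0.478 V (positive root), so V_GS = 1.98 V.
I_D = (V_DD − V_GS)/R = (4.21 − 1.98) / 3.98 = 0.561 mA.

I_D = 0.561 mA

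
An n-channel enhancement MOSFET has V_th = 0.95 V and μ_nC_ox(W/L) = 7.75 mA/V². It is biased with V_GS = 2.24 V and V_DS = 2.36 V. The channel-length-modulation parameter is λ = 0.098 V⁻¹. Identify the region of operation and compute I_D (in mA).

V_ov = V_GS − V_th = 2.24 − 0.95 = 1.29 V.
Since V_DS = 2.36 V ≥ V_ov = 1.29 V, the device is in saturation.
I_D = ½ k_n V_ov² (1 + λ V_DS) = 0.5 × 7.75 × 1.29² × (1 + 0.098 × 2.36) = 7.94 mA.

Saturation; I_D = 7.94 mA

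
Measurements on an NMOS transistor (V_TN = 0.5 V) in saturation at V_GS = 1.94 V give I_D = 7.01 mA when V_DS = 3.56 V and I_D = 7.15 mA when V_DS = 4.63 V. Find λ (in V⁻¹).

λ = 0.0200 V⁻¹

With V_GS fixed, I_D ∝ (1 + λ V_DS) in saturation, so I_D2/I_D1 = (1 + λ V_DS2)/(1 + λ V_DS1).
7.15/7.01 = 1.02 = (1 + 4.63 λ)/(1 + 3.56 λ).
Solving: λ (I_D1 V_DS2 − I_D2 V_DS1) = I_D2 − I_D1, so λ = (7.15 − 7.01) / (7.01 × 4.63 − 7.15 × 3.56) = 0.14 / 7 = 0.02 V⁻¹.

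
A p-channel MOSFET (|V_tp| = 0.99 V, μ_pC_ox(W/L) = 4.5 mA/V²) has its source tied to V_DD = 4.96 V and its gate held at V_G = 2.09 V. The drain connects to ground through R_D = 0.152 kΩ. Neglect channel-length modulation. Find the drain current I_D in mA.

I_D = 7.95 mA

V_SG = V_DD − V_G = 4.96 − 2.09 = 2.87 V, so V_ov = 2.87 − 0.99 = 1.88 V.
Assume saturation: I_D = ½ k_p V_ov² = 0.5 × 4.5 × 1.88² = 7.95 mA, giving V_SD = V_DD − I_D R_D = 4.96 − 7.95 × 0.152 = 3.75 V.
V_SD = 3.75 V ≥ V_ov = 1.88 V, confirming saturation.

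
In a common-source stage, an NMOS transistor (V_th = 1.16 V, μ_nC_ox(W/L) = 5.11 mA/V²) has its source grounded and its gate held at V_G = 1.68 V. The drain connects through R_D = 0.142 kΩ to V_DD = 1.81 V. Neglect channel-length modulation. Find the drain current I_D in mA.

I_D = 0.691 mA

V_GS = V_G = 1.68 V, so V_ov = 1.68 − 1.16 = 0.52 V.
Assume saturation: I_D = ½ k_n V_ov² = 0.5 × 5.11 × 0.52² = 0.691 mA, giving V_DS = V_DD − I_D R_D = 1.81 − 0.691 × 0.142 = 1.71 V.
V_DS = 1.71 V ≥ V_ov = 0.52 V, confirming saturation.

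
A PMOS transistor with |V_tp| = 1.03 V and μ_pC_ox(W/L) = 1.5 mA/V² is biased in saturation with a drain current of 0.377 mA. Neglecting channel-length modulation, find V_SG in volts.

In saturation I_D = ½ k_p (V_SG − |V_tp|)², so V_SG − |V_tp| = √(2 I_D / k_p) = √(2 × 0.377 / 1.5) = 0.709 V.
V_SG = 1.03 + 0.709 = 1.74 V.

V_SG = 1.74 V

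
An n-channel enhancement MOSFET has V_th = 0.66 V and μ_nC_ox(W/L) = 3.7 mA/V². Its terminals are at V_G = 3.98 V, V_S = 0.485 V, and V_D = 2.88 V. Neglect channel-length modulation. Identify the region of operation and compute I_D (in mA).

V_GS = V_G − V_S = 3.98 − 0.485 = 3.5 V; V_DS = V_D − V_S = 2.88 − 0.485 = 2.4 V.
V_ov = V_GS − V_th = 3.5 − 0.66 = 2.83 V.
Since V_DS = 2.4 V < V_ov = 2.83 V, the device is in the triode region.
I_D = k_n [V_ov · V_DS − ½ V_DS²] = 3.7 × [2.83 × 2.4 − 0.5 × 2.4²] = 14.5 mA.

Triode; I_D = 14.5 mA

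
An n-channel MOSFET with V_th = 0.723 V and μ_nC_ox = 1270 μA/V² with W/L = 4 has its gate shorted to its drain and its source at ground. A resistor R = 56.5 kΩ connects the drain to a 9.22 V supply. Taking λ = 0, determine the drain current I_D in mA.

I_D = 0.146 mA

With gate tied to drain, V_GS = V_DS ≥ V_GS − V_th, so the device is in saturation.
k_n = μ_nC_ox · (W/L) = 5.08 mA/V².
KCL at the drain: ½ k_n (V_GS − V_th)² = (V_DD − V_GS)/R.
Let x = V_GS − 0.723. Then 144 x² + x − 8.497 = 0, giving x = 0.24 V (positive root), so V_GS = 0.963 V.
I_D = (V_DD − V_GS)/R = (9.22 − 0.963) / 56.5 = 0.146 mA.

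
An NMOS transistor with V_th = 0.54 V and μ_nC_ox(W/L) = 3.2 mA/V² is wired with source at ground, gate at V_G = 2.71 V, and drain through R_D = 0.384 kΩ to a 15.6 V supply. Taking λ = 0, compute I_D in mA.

V_GS = V_G = 2.71 V, so V_ov = 2.71 − 0.54 = 2.17 V.
Assume saturation: I_D = ½ k_n V_ov² = 0.5 × 3.2 × 2.17² = 7.53 mA, giving V_DS = V_DD − I_D R_D = 15.6 − 7.53 × 0.384 = 12.7 V.
V_DS = 12.7 V ≥ V_ov = 2.17 V, confirming saturation.

I_D = 7.53 mA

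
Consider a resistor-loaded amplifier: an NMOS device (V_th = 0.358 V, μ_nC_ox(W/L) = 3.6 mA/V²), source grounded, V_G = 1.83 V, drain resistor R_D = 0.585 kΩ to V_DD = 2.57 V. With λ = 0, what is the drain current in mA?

I_D = 3.05 mA

V_GS = V_G = 1.83 V, so V_ov = 1.83 − 0.358 = 1.47 V.
Assume saturation: I_D = ½ k_n V_ov² = 0.5 × 3.6 × 1.47² = 3.9 mA, giving V_DS = V_DD − I_D R_D = 2.57 − 3.9 × 0.585 = 0.288 V.
But 0.288 V < V_ov = 1.47 V, so the device is actually in triode.
In triode I_D = k_n[V_ov V_DS − ½ V_DS²] and I_D = (V_DD − V_DS)/R_D. Equating: 1.05 V_DS² − 4.1 V_DS + 2.57 = 0, giving V_DS = 0.785 V (the root below V_ov).
I_D = (2.57 − 0.785) / 0.585 = 3.05 mA.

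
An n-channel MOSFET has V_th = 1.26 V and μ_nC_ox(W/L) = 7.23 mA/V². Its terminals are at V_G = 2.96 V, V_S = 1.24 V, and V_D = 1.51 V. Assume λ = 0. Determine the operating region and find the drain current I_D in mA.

Triode; I_D = 0.634 mA

V_GS = V_G − V_S = 2.96 − 1.24 = 1.72 V; V_DS = V_D − V_S = 1.51 − 1.24 = 0.27 V.
V_ov = V_GS − V_th = 1.72 − 1.26 = 0.46 V.
Since V_DS = 0.27 V < V_ov = 0.46 V, the device is in the triode region.
I_D = k_n [V_ov · V_DS − ½ V_DS²] = 7.23 × [0.46 × 0.27 − 0.5 × 0.27²] = 0.634 mA.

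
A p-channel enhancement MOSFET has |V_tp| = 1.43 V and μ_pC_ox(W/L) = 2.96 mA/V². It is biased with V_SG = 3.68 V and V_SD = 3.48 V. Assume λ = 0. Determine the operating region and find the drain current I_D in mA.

Saturation; I_D = 7.49 mA

V_ov = V_SG − |V_tp| = 3.68 − 1.43 = 2.25 V.
Since V_SD = 3.48 V ≥ V_ov = 2.25 V, the device is in saturation.
I_D = ½ k_p V_ov² = 0.5 × 2.96 × 2.25² = 7.49 mA.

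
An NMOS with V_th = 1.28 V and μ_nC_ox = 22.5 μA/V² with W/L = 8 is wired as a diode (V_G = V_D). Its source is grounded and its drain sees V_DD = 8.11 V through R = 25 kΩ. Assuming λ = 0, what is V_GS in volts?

V_GS = 2.81 V

With gate tied to drain, V_GS = V_DS ≥ V_GS − V_th, so the device is in saturation.
k_n = μ_nC_ox · (W/L) = 0.18 mA/V².
KCL at the drain: ½ k_n (V_GS − V_th)² = (V_DD − V_GS)/R.
Let x = V_GS − 1.28. Then 2.25 x² + x − 6.83 = 0, giving x = 1.53 V (positive root), so V_GS = 2.81 V.
I_D = (V_DD − V_GS)/R = (8.11 − 2.81) / 25 = 0.212 mA.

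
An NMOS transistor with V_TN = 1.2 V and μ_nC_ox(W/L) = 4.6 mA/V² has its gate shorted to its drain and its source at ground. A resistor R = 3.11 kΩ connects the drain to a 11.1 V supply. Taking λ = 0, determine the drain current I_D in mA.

I_D = 2.83 mA

With gate tied to drain, V_GS = V_DS ≥ V_GS − V_TN, so the device is in saturation.
KCL at the drain: ½ k_n (V_GS − V_TN)² = (V_DD − V_GS)/R.
Let x = V_GS − 1.2. Then 7.15 x² + x − 9.9 = 0, giving x = 1.11 V (positive root), so V_GS = 2.31 V.
I_D = (V_DD − V_GS)/R = (11.1 − 2.31) / 3.11 = 2.83 mA.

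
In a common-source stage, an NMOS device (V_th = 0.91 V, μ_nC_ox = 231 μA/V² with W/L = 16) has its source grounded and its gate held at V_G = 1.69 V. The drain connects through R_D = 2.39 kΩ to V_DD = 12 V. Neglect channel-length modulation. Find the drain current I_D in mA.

I_D = 1.12 mA

V_GS = V_G = 1.69 V, so V_ov = 1.69 − 0.91 = 0.78 V.
k_n = μ_nC_ox · (W/L) = 3.696 mA/V².
Assume saturation: I_D = ½ k_n V_ov² = 0.5 × 3.696 × 0.78² = 1.12 mA, giving V_DS = V_DD − I_D R_D = 12 − 1.12 × 2.39 = 9.31 V.
V_DS = 9.31 V ≥ V_ov = 0.78 V, confirming saturation.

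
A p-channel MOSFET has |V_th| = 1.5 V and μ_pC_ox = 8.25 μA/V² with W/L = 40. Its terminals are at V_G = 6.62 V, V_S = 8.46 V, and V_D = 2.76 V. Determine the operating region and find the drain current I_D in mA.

V_SG = V_S − V_G = 8.46 − 6.62 = 1.84 V; V_SD = V_S − V_D = 8.46 − 2.76 = 5.7 V.
k_p = μ_pC_ox · (W/L) = 0.33 mA/V².
V_ov = V_SG − |V_th| = 1.84 − 1.5 = 0.34 V.
Since V_SD = 5.7 V ≥ V_ov = 0.34 V, the device is in saturation.
I_D = ½ k_p V_ov² = 0.5 × 0.33 × 0.34² = 0.0191 mA.

Saturation; I_D = 0.0191 mA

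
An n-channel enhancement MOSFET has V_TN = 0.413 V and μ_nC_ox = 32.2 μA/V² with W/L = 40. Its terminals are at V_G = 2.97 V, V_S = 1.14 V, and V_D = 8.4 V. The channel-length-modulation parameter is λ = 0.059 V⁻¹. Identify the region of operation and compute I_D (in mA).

Saturation; I_D = 1.85 mA

V_GS = V_G − V_S = 2.97 − 1.14 = 1.83 V; V_DS = V_D − V_S = 8.4 − 1.14 = 7.26 V.
k_n = μ_nC_ox · (W/L) = 1.288 mA/V².
V_ov = V_GS − V_TN = 1.83 − 0.413 = 1.42 V.
Since V_DS = 7.26 V ≥ V_ov = 1.42 V, the device is in saturation.
I_D = ½ k_n V_ov² (1 + λ V_DS) = 0.5 × 1.288 × 1.42² × (1 + 0.059 × 7.26) = 1.85 mA.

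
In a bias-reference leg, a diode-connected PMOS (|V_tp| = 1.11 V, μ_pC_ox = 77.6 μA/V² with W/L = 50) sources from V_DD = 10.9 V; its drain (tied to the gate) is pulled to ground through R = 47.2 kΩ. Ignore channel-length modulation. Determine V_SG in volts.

V_SG = 1.43 V

With gate tied to drain, V_SG = V_SD ≥ V_SG − |V_tp|, so the device is in saturation.
k_p = μ_pC_ox · (W/L) = 3.88 mA/V².
KCL at the drain: ½ k_p (V_SG − |V_tp|)² = (V_DD − V_SG)/R.
Let x = V_SG − 1.11. Then 91.6 x² + x − 9.79 = 0, giving x = 0.322 V (positive root), so V_SG = 1.43 V.
I_D = (V_DD − V_SG)/R = (10.9 − 1.43) / 47.2 = 0.201 mA.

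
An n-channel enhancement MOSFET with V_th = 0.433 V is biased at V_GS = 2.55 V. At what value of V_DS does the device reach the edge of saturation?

V_DS,sat = 2.12 V

The boundary between triode and saturation is V_DS = V_GS − V_th = V_ov.
V_ov = 2.55 − 0.433 = 2.12 V.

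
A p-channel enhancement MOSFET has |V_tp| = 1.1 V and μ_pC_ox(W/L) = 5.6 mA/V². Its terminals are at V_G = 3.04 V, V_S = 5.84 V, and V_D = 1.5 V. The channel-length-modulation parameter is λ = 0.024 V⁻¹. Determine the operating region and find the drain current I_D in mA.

Saturation; I_D = 8.93 mA

V_SG = V_S − V_G = 5.84 − 3.04 = 2.8 V; V_SD = V_S − V_D = 5.84 − 1.5 = 4.34 V.
V_ov = V_SG − |V_tp| = 2.8 − 1.1 = 1.7 V.
Since V_SD = 4.34 V ≥ V_ov = 1.7 V, the device is in saturation.
I_D = ½ k_p V_ov² (1 + λ V_SD) = 0.5 × 5.6 × 1.7² × (1 + 0.024 × 4.34) = 8.93 mA.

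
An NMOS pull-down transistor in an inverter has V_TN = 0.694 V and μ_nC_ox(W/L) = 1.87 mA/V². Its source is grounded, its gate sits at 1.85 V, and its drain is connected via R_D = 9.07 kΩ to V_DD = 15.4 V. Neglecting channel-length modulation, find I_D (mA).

V_GS = V_G = 1.85 V, so V_ov = 1.85 − 0.694 = 1.16 V.
Assume saturation: I_D = ½ k_n V_ov² = 0.5 × 1.87 × 1.16² = 1.25 mA, giving V_DS = V_DD − I_D R_D = 15.4 − 1.25 × 9.07 = 4.07 V.
V_DS = 4.07 V ≥ V_ov = 1.16 V, confirming saturation.

I_D = 1.25 mA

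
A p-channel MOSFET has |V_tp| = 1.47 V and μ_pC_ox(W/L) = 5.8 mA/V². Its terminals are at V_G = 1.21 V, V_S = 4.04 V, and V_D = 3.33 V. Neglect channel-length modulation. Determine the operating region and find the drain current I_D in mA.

V_SG = V_S − V_G = 4.04 − 1.21 = 2.83 V; V_SD = V_S − V_D = 4.04 − 3.33 = 0.71 V.
V_ov = V_SG − |V_tp| = 2.83 − 1.47 = 1.36 V.
Since V_SD = 0.71 V < V_ov = 1.36 V, the device is in the triode region.
I_D = k_p [V_ov · V_SD − ½ V_SD²] = 5.8 × [1.36 × 0.71 − 0.5 × 0.71²] = 4.14 mA.

Triode; I_D = 4.14 mA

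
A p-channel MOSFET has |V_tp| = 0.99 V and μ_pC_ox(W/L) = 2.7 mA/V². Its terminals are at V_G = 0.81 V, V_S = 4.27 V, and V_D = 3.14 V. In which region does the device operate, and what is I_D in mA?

V_SG = V_S − V_G = 4.27 − 0.81 = 3.46 V; V_SD = V_S − V_D = 4.27 − 3.14 = 1.13 V.
V_ov = V_SG − |V_tp| = 3.46 − 0.99 = 2.47 V.
Since V_SD = 1.13 V < V_ov = 2.47 V, the device is in the triode region.
I_D = k_p [V_ov · V_SD − ½ V_SD²] = 2.7 × [2.47 × 1.13 − 0.5 × 1.13²] = 5.81 mA.

Triode; I_D = 5.81 mA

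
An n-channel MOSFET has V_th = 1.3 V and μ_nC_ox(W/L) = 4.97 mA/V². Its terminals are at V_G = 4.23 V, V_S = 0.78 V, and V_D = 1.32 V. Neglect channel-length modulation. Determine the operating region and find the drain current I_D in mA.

V_GS = V_G − V_S = 4.23 − 0.78 = 3.45 V; V_DS = V_D − V_S = 1.32 − 0.78 = 0.54 V.
V_ov = V_GS − V_th = 3.45 − 1.3 = 2.15 V.
Since V_DS = 0.54 V < V_ov = 2.15 V, the device is in the triode region.
I_D = k_n [V_ov · V_DS − ½ V_DS²] = 4.97 × [2.15 × 0.54 − 0.5 × 0.54²] = 5.05 mA.

Triode; I_D = 5.05 mA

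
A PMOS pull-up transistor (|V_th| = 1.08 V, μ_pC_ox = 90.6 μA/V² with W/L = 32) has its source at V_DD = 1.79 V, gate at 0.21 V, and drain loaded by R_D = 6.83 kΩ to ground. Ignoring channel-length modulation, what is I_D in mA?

I_D = 0.233 mA

V_SG = V_DD − V_G = 1.79 − 0.21 = 1.58 V, so V_ov = 1.58 − 1.08 = 0.5 V.
k_p = μ_pC_ox · (W/L) = 2.899 mA/V².
Assume saturation: I_D = ½ k_p V_ov² = 0.5 × 2.899 × 0.5² = 0.362 mA, giving V_SD = V_DD − I_D R_D = 1.79 − 0.362 × 6.83 = -0.685 V.
But -0.685 V < V_ov = 0.5 V, so the device is actually in triode.
In triode I_D = k_p[V_ov V_SD − ½ V_SD²] and I_D = (V_DD − V_SD)/R_D. Equating: 9.9 V_SD² − 10.9 V_SD + 1.79 = 0, giving V_SD = 0.201 V (the root below V_ov).
I_D = (1.79 − 0.201) / 6.83 = 0.233 mA.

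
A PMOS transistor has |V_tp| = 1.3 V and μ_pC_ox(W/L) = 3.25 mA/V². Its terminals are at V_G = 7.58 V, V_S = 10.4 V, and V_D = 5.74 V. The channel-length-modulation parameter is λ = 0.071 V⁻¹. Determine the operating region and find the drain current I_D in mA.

Saturation; I_D = 5.00 mA

V_SG = V_S − V_G = 10.4 − 7.58 = 2.82 V; V_SD = V_S − V_D = 10.4 − 5.74 = 4.66 V.
V_ov = V_SG − |V_tp| = 2.82 − 1.3 = 1.52 V.
Since V_SD = 4.66 V ≥ V_ov = 1.52 V, the device is in saturation.
I_D = ½ k_p V_ov² (1 + λ V_SD) = 0.5 × 3.25 × 1.52² × (1 + 0.071 × 4.66) = 5 mA.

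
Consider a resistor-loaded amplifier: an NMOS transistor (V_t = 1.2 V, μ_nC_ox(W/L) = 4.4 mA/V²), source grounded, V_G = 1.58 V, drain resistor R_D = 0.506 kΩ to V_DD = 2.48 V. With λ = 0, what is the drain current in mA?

I_D = 0.318 mA

V_GS = V_G = 1.58 V, so V_ov = 1.58 − 1.2 = 0.38 V.
Assume saturation: I_D = ½ k_n V_ov² = 0.5 × 4.4 × 0.38² = 0.318 mA, giving V_DS = V_DD − I_D R_D = 2.48 − 0.318 × 0.506 = 2.32 V.
V_DS = 2.32 V ≥ V_ov = 0.38 V, confirming saturation.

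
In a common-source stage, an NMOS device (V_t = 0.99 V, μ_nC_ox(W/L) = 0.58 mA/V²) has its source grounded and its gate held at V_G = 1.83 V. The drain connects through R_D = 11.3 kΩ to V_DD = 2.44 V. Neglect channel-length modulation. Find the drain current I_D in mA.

V_GS = V_G = 1.83 V, so V_ov = 1.83 − 0.99 = 0.84 V.
Assume saturation: I_D = ½ k_n V_ov² = 0.5 × 0.58 × 0.84² = 0.205 mA, giving V_DS = V_DD − I_D R_D = 2.44 − 0.205 × 11.3 = 0.128 V.
But 0.128 V < V_ov = 0.84 V, so the device is actually in triode.
In triode I_D = k_n[V_ov V_DS − ½ V_DS²] and I_D = (V_DD − V_DS)/R_D. Equating: 3.28 V_DS² − 6.505 V_DS + 2.44 = 0, giving V_DS = 0.502 V (the root below V_ov).
I_D = (2.44 − 0.502) / 11.3 = 0.172 mA.

I_D = 0.172 mA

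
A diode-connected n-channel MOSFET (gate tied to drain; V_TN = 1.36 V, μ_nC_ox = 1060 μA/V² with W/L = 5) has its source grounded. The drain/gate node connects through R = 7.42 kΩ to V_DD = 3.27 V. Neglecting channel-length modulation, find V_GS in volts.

V_GS = 1.65 V

With gate tied to drain, V_GS = V_DS ≥ V_GS − V_TN, so the device is in saturation.
k_n = μ_nC_ox · (W/L) = 5.3 mA/V².
KCL at the drain: ½ k_n (V_GS − V_TN)² = (V_DD − V_GS)/R.
Let x = V_GS − 1.36. Then 19.7 x² + x − 1.91 = 0, giving x = 0.287 V (positive root), so V_GS = 1.65 V.
I_D = (V_DD − V_GS)/R = (3.27 − 1.65) / 7.42 = 0.219 mA.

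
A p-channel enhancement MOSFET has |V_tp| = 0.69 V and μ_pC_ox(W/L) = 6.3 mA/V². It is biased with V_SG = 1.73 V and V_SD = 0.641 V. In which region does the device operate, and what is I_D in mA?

Triode; I_D = 2.91 mA

V_ov = V_SG − |V_tp| = 1.73 − 0.69 = 1.04 V.
Since V_SD = 0.641 V < V_ov = 1.04 V, the device is in the triode region.
I_D = k_p [V_ov · V_SD − ½ V_SD²] = 6.3 × [1.04 × 0.641 − 0.5 × 0.641²] = 2.91 mA.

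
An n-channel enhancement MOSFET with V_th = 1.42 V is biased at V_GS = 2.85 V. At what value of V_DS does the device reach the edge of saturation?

The boundary between triode and saturation is V_DS = V_GS − V_th = V_ov.
V_ov = 2.85 − 1.42 = 1.43 V.

V_DS,sat = 1.43 V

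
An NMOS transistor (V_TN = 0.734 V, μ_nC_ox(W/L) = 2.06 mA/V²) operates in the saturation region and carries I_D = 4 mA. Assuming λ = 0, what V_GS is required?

V_GS = 2.70 V

In saturation I_D = ½ k_n (V_GS − V_TN)², so V_GS − V_TN = √(2 I_D / k_n) = √(2 × 4 / 2.06) = 1.97 V.
V_GS = 0.734 + 1.97 = 2.7 V.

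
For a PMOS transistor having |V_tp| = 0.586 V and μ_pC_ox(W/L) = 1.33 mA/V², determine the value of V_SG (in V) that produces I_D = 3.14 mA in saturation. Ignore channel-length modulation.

In saturation I_D = ½ k_p (V_SG − |V_tp|)², so V_SG − |V_tp| = √(2 I_D / k_p) = √(2 × 3.14 / 1.33) = 2.17 V.
V_SG = 0.586 + 2.17 = 2.76 V.

V_SG = 2.76 V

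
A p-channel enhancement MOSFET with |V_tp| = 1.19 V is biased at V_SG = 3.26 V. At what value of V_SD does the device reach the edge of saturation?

V_SD,sat = 2.07 V

The boundary between triode and saturation is V_SD = V_SG − |V_tp| = V_ov.
V_ov = 3.26 − 1.19 = 2.07 V.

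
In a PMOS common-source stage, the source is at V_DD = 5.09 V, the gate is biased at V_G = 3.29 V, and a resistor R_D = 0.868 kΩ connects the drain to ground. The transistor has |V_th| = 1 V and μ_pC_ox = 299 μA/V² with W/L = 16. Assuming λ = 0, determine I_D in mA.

V_SG = V_DD − V_G = 5.09 − 3.29 = 1.8 V, so V_ov = 1.8 − 1 = 0.8 V.
k_p = μ_pC_ox · (W/L) = 4.784 mA/V².
Assume saturation: I_D = ½ k_p V_ov² = 0.5 × 4.784 × 0.8² = 1.53 mA, giving V_SD = V_DD − I_D R_D = 5.09 − 1.53 × 0.868 = 3.76 V.
V_SD = 3.76 V ≥ V_ov = 0.8 V, confirming saturation.

I_D = 1.53 mA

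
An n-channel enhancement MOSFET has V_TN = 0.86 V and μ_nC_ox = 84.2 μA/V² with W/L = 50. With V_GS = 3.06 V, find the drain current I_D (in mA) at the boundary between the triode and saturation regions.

I_D = 10.2 mA

At the boundary V_DS = V_ov = V_GS − V_TN = 3.06 − 0.86 = 2.2 V.
k_n = μ_nC_ox · (W/L) = 4.21 mA/V².
I_D = ½ k_n V_ov² = 0.5 × 4.21 × 2.2² = 10.2 mA.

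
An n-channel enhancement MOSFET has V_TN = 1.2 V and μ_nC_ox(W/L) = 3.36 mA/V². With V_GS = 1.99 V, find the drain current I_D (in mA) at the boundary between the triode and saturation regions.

At the boundary V_DS = V_ov = V_GS − V_TN = 1.99 − 1.2 = 0.79 V.
I_D = ½ k_n V_ov² = 0.5 × 3.36 × 0.79² = 1.05 mA.

I_D = 1.05 mA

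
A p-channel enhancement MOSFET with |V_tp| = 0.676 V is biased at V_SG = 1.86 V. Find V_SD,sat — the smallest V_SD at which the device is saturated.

The boundary between triode and saturation is V_SD = V_SG − |V_tp| = V_ov.
V_ov = 1.86 − 0.676 = 1.18 V.

V_SD,sat = 1.18 V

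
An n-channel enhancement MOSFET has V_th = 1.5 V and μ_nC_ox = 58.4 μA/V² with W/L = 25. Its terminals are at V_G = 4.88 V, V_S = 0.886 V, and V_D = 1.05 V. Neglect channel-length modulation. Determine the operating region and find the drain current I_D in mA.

V_GS = V_G − V_S = 4.88 − 0.886 = 3.99 V; V_DS = V_D − V_S = 1.05 − 0.886 = 0.164 V.
k_n = μ_nC_ox · (W/L) = 1.46 mA/V².
V_ov = V_GS − V_th = 3.99 − 1.5 = 2.49 V.
Since V_DS = 0.164 V < V_ov = 2.49 V, the device is in the triode region.
I_D = k_n [V_ov · V_DS − ½ V_DS²] = 1.46 × [2.49 × 0.164 − 0.5 × 0.164²] = 0.578 mA.

Triode; I_D = 0.578 mA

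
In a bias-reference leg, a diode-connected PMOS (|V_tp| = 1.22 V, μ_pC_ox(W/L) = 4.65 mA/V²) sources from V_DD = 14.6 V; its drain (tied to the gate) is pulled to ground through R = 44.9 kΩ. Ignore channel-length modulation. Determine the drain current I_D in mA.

With gate tied to drain, V_SG = V_SD ≥ V_SG − |V_tp|, so the device is in saturation.
KCL at the drain: ½ k_p (V_SG − |V_tp|)² = (V_DD − V_SG)/R.
Let x = V_SG − 1.22. Then 104 x² + x − 13.38 = 0, giving x = 0.353 V (positive root), so V_SG = 1.57 V.
I_D = (V_DD − V_SG)/R = (14.6 − 1.57) / 44.9 = 0.29 mA.

I_D = 0.290 mA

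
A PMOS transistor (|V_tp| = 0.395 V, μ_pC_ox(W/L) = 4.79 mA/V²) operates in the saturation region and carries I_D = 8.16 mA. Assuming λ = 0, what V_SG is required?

V_SG = 2.24 V

In saturation I_D = ½ k_p (V_SG − |V_tp|)², so V_SG − |V_tp| = √(2 I_D / k_p) = √(2 × 8.16 / 4.79) = 1.85 V.
V_SG = 0.395 + 1.85 = 2.24 V.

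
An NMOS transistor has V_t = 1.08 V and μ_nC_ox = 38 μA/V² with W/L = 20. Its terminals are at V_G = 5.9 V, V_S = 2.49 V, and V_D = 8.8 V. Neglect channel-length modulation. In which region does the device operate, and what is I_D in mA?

Saturation; I_D = 2.06 mA

V_GS = V_G − V_S = 5.9 − 2.49 = 3.41 V; V_DS = V_D − V_S = 8.8 − 2.49 = 6.31 V.
k_n = μ_nC_ox · (W/L) = 0.76 mA/V².
V_ov = V_GS − V_t = 3.41 − 1.08 = 2.33 V.
Since V_DS = 6.31 V ≥ V_ov = 2.33 V, the device is in saturation.
I_D = ½ k_n V_ov² = 0.5 × 0.76 × 2.33² = 2.06 mA.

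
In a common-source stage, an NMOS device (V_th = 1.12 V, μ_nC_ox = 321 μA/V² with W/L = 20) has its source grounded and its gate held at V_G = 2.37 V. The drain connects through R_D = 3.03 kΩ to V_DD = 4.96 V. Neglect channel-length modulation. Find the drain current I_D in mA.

V_GS = V_G = 2.37 V, so V_ov = 2.37 − 1.12 = 1.25 V.
k_n = μ_nC_ox · (W/L) = 6.42 mA/V².
Assume saturation: I_D = ½ k_n V_ov² = 0.5 × 6.42 × 1.25² = 5.02 mA, giving V_DS = V_DD − I_D R_D = 4.96 − 5.02 × 3.03 = -10.2 V.
But -10.2 V < V_ov = 1.25 V, so the device is actually in triode.
In triode I_D = k_n[V_ov V_DS − ½ V_DS²] and I_D = (V_DD − V_DS)/R_D. Equating: 9.73 V_DS² − 25.32 V_DS + 4.96 = 0, giving V_DS = 0.213 V (the root below V_ov).
I_D = (4.96 − 0.213) / 3.03 = 1.57 mA.

I_D = 1.57 mA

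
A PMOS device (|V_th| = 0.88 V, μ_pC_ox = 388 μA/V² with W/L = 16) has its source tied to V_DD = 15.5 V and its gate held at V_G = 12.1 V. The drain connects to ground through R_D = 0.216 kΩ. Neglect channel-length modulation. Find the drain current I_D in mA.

I_D = 19.7 mA

V_SG = V_DD − V_G = 15.5 − 12.1 = 3.4 V, so V_ov = 3.4 − 0.88 = 2.52 V.
k_p = μ_pC_ox · (W/L) = 6.208 mA/V².
Assume saturation: I_D = ½ k_p V_ov² = 0.5 × 6.208 × 2.52² = 19.7 mA, giving V_SD = V_DD − I_D R_D = 15.5 − 19.7 × 0.216 = 11.2 V.
V_SD = 11.2 V ≥ V_ov = 2.52 V, confirming saturation.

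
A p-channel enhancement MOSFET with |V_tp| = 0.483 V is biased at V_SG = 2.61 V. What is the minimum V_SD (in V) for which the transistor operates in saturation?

V_SD,sat = 2.13 V

The boundary between triode and saturation is V_SD = V_SG − |V_tp| = V_ov.
V_ov = 2.61 − 0.483 = 2.13 V.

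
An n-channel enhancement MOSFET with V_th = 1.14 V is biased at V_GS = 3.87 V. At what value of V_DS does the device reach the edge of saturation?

V_DS,sat = 2.73 V

The boundary between triode and saturation is V_DS = V_GS − V_th = V_ov.
V_ov = 3.87 − 1.14 = 2.73 V.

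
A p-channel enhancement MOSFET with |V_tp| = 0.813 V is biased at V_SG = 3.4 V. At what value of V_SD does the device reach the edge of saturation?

The boundary between triode and saturation is V_SD = V_SG − |V_tp| = V_ov.
V_ov = 3.4 − 0.813 = 2.59 V.

V_SD,sat = 2.59 V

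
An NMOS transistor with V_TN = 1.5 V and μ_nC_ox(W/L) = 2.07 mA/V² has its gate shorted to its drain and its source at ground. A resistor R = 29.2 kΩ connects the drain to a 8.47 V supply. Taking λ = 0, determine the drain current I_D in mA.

I_D = 0.223 mA

With gate tied to drain, V_GS = V_DS ≥ V_GS − V_TN, so the device is in saturation.
KCL at the drain: ½ k_n (V_GS − V_TN)² = (V_DD − V_GS)/R.
Let x = V_GS − 1.5. Then 30.2 x² + x − 6.97 = 0, giving x = 0.464 V (positive root), so V_GS = 1.96 V.
I_D = (V_DD − V_GS)/R = (8.47 − 1.96) / 29.2 = 0.223 mA.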